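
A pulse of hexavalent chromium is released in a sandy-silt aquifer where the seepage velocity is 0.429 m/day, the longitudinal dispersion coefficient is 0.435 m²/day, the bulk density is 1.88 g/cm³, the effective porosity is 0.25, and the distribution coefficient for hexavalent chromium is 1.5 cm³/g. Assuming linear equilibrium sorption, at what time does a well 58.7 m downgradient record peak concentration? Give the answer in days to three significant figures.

Retardation factor R = 1 + ρ_b·K_d/n = 1 + 1.88 × 1.5/0.25 = 12.28.
Sorption retards both mechanisms: v_R = v/R = 0.03493 m/day, D_R = D/R = 0.03542 m²/day.
Peak time from v_R²t² + 2D_R t − x² = 0: t = (√(D_R² + v_R²x²) − D_R)/v_R².
√(D_R² + v_R²x²) = √(0.03542² + 0.03493² × 58.7²) = 2.051; v_R² = 0.001220.
t = (2.051 − 0.03542)/0.001220 = 1650 days.

1650 days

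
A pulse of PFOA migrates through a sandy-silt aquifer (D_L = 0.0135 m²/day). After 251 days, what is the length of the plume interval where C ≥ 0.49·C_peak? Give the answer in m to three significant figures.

6.22 m

The plume is Gaussian with σ = √(2Dt) = √(2 × 0.0135 × 251) = 2.603 m.
C/C_peak = exp(−Δx²/(2σ²)) = 0.49 ⇒ Δx = σ·√(−2 ln 0.49) = 2.603 × 1.194 = 3.108 m.
Width = 2Δx = 6.22 m.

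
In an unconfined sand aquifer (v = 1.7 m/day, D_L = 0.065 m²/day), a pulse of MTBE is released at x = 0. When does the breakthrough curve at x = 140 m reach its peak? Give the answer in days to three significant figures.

For the 1D instantaneous-source solution, setting ∂C/∂t = 0 at fixed x gives v²t² + 2Dt − x² = 0, so t = (√(D² + v²x²) − D)/v².
√(D² + v²x²) = √(0.065² + 1.7² × 140²) = 238.0; v² = 2.89.
t = (238.0 − 0.065)/2.89 = 82.3 days (vs. the pure-advection estimate x/v = 82.4 d).

82.3 days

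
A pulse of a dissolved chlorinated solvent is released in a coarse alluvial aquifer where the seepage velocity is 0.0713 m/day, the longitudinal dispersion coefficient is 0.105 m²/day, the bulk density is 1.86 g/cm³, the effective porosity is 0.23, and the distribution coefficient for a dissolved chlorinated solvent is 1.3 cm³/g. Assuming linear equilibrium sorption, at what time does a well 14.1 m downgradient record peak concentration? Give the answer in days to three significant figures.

Retardation factor R = 1 + ρ_b·K_d/n = 1 + 1.86 × 1.3/0.23 = 11.51.
Sorption retards both mechanisms: v_R = v/R = 0.006195 m/day, D_R = D/R = 0.009123 m²/day.
Peak time from v_R²t² + 2D_R t − x² = 0: t = (√(D_R² + v_R²x²) − D_R)/v_R².
√(D_R² + v_R²x²) = √(0.009123² + 0.006195² × 14.1²) = 0.08782; v_R² = 3.838e-05.
t = (0.08782 − 0.009123)/3.838e-05 = 2050 days.

2050 days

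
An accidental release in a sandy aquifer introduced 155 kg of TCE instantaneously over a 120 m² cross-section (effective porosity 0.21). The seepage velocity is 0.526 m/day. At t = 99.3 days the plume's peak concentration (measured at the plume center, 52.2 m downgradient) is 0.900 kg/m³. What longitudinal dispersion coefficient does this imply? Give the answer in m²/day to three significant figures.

At the plume center C_max = M/(n_e·A·√(4πDt)), so D = M²/(4πt·(n_e·A·C_max)²).
n_e·A·C_max = 0.21 × 120 × 0.900 = 22.68 kg/m.
D = 155²/(4π × 99.3 × 22.68²) = 0.0374 m²/day.

0.0374 m²/day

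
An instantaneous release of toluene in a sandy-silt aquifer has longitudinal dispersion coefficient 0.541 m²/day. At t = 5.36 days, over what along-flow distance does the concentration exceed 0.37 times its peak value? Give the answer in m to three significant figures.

The plume is Gaussian with σ = √(2Dt) = √(2 × 0.541 × 5.36) = 2.408 m.
C/C_peak = exp(−Δx²/(2σ²)) = 0.37 ⇒ Δx = σ·√(−2 ln 0.37) = 2.408 × 1.410 = 3.395 m.
Width = 2Δx = 6.79 m.

6.79 m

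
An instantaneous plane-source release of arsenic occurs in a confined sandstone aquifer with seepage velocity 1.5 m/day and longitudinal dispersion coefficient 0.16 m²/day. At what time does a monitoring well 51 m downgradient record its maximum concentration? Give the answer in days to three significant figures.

For the 1D instantaneous-source solution, setting ∂C/∂t = 0 at fixed x gives v²t² + 2Dt − x² = 0, so t = (√(D² + v²x²) − D)/v².
√(D² + v²x²) = √(0.16² + 1.5² × 51²) = 76.50; v² = 2.25.
t = (76.50 − 0.16)/2.25 = 33.9 days (vs. the pure-advection estimate x/v = 34.0 d).

33.9 days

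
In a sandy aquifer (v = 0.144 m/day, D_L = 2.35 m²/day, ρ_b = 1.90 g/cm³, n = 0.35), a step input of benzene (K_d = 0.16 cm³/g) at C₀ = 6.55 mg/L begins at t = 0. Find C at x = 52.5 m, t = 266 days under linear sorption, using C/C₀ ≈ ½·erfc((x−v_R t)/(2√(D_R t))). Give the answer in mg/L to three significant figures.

0.707 mg/L

Retardation factor R = 1 + ρ_b·K_d/n = 1 + 1.90 × 0.16/0.35 = 1.869.
Sorption retards both mechanisms: v_R = v/R = 0.07705 m/day, D_R = D/R = 1.257 m²/day.
v_R·t = 0.07705 × 266 = 20.4953 m; 2√(D_R t) = 36.57 m; argument = (52.5 − 20.4953)/36.57 = 0.8752.
C = C₀ × ½·erfc(0.8752) = 6.55 × 0.1079 = 0.707 mg/L.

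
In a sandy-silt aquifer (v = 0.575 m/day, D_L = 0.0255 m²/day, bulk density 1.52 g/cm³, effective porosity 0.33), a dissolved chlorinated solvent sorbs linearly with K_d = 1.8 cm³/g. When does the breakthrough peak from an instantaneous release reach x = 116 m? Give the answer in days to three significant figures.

1870 days

Retardation factor R = 1 + ρ_b·K_d/n = 1 + 1.52 × 1.8/0.33 = 9.291.
Sorption retards both mechanisms: v_R = v/R = 0.06189 m/day, D_R = D/R = 0.002745 m²/day.
Peak time from v_R²t² + 2D_R t − x² = 0: t = (√(D_R² + v_R²x²) − D_R)/v_R².
√(D_R² + v_R²x²) = √(0.002745² + 0.06189² × 116²) = 7.179; v_R² = 0.003830.
t = (7.179 − 0.002745)/0.003830 = 1870 days.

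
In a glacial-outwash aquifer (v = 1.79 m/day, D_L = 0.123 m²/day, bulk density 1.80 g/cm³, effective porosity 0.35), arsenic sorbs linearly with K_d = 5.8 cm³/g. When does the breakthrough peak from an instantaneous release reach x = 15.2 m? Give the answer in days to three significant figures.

Retardation factor R = 1 + ρ_b·K_d/n = 1 + 1.80 × 5.8/0.35 = 30.83.
Sorption retards both mechanisms: v_R = v/R = 0.05806 m/day, D_R = D/R = 0.003990 m²/day.
Peak time from v_R²t² + 2D_R t − x² = 0: t = (√(D_R² + v_R²x²) − D_R)/v_R².
√(D_R² + v_R²x²) = √(0.003990² + 0.05806² × 15.2²) = 0.8825; v_R² = 0.003371.
t = (0.8825 − 0.003990)/0.003371 = 261 days.

261 days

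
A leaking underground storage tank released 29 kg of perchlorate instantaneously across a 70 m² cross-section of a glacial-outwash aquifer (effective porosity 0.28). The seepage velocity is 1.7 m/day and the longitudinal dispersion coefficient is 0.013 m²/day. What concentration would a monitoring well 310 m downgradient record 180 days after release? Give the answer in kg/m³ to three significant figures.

0.0494 kg/m³

For an instantaneous plane source, C(x,t) = M/(n_e·A·√(4πDt)) · exp(−(x−vt)²/(4Dt)), with n_e·A the pore (flow) area.
Plume center vt = 1.7 × 180 = 306 m, so the well at 310 m is 4 m downgradient of the peak.
√(4πDt) = 5.423 m, giving peak height M/(n_e·A·√(4πDt)) = 29/(0.28 × 70 × 5.423) = 0.2728 kg/m³.
(x−vt)²/(4Dt) = (4)²/(4 × 0.013 × 180) = 1.709; exp(−1.709) = 0.1810.
C = 0.2728 × 0.1810 = 0.0494 kg/m³.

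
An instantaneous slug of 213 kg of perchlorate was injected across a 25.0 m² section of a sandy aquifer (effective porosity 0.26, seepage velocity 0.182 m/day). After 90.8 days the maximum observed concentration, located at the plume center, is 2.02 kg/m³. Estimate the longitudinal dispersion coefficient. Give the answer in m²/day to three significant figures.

0.231 m²/day

At the plume center C_max = M/(n_e·A·√(4πDt)), so D = M²/(4πt·(n_e·A·C_max)²).
n_e·A·C_max = 0.26 × 25.0 × 2.02 = 13.13 kg/m.
D = 213²/(4π × 90.8 × 13.13²) = 0.231 m²/day.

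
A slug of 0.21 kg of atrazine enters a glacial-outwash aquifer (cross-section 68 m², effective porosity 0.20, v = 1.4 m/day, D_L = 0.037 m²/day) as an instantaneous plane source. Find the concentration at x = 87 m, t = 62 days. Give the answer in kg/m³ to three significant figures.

0.00286 kg/m³

For an instantaneous plane source, C(x,t) = M/(n_e·A·√(4πDt)) · exp(−(x−vt)²/(4Dt)), with n_e·A the pore (flow) area.
Plume center vt = 1.4 × 62 = 86.8 m, so the well at 87 m is 0.2 m downgradient of the peak.
√(4πDt) = 5.369 m, giving peak height M/(n_e·A·√(4πDt)) = 0.21/(0.20 × 68 × 5.369) = 0.002876 kg/m³.
(x−vt)²/(4Dt) = (0.2)²/(4 × 0.037 × 62) = 0.004359; exp(−0.004359) = 0.9957.
C = 0.002876 × 0.9957 = 0.00286 kg/m³.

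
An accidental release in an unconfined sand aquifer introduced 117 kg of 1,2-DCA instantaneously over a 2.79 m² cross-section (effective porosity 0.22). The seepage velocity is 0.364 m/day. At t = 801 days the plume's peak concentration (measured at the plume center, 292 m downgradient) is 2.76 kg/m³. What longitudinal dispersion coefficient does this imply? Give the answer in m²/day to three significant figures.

0.474 m²/day

At the plume center C_max = M/(n_e·A·√(4πDt)), so D = M²/(4πt·(n_e·A·C_max)²).
n_e·A·C_max = 0.22 × 2.79 × 2.76 = 1.694 kg/m.
D = 117²/(4π × 801 × 1.694²) = 0.474 m²/day.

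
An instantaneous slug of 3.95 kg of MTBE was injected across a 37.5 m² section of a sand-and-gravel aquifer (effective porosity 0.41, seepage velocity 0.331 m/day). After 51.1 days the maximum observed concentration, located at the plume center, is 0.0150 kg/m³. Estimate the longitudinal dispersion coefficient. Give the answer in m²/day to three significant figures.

0.457 m²/day

At the plume center C_max = M/(n_e·A·√(4πDt)), so D = M²/(4πt·(n_e·A·C_max)²).
n_e·A·C_max = 0.41 × 37.5 × 0.0150 = 0.2306 kg/m.
D = 3.95²/(4π × 51.1 × 0.2306²) = 0.457 m²/day.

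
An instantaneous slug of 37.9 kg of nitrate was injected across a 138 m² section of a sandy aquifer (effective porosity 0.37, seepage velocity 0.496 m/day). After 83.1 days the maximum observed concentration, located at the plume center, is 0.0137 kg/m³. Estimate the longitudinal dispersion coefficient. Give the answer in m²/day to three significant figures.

2.81 m²/day

At the plume center C_max = M/(n_e·A·√(4πDt)), so D = M²/(4πt·(n_e·A·C_max)²).
n_e·A·C_max = 0.37 × 138 × 0.0137 = 0.6995 kg/m.
D = 37.9²/(4π × 83.1 × 0.6995²) = 2.81 m²/day.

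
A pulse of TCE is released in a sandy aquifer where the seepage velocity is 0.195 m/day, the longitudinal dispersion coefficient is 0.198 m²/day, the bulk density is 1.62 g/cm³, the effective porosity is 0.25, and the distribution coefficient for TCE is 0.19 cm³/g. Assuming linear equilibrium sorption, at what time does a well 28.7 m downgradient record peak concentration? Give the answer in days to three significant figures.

317 days

Retardation factor R = 1 + ρ_b·K_d/n = 1 + 1.62 × 0.19/0.25 = 2.231.
Sorption retards both mechanisms: v_R = v/R = 0.08740 m/day, D_R = D/R = 0.08875 m²/day.
Peak time from v_R²t² + 2D_R t − x² = 0: t = (√(D_R² + v_R²x²) − D_R)/v_R².
√(D_R² + v_R²x²) = √(0.08875² + 0.08740² × 28.7²) = 2.510; v_R² = 0.007639.
t = (2.510 − 0.08875)/0.007639 = 317 days.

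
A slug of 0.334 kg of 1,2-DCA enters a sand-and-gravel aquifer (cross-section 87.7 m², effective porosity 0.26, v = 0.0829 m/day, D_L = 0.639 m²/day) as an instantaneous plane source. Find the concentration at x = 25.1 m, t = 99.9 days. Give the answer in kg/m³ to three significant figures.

0.000171 kg/m³

For an instantaneous plane source, C(x,t) = M/(n_e·A·√(4πDt)) · exp(−(x−vt)²/(4Dt)), with n_e·A the pore (flow) area.
Plume center vt = 0.0829 × 99.9 = 8.28171 m, so the well at 25.1 m is 16.81829 m downgradient of the peak.
√(4πDt) = 28.32 m, giving peak height M/(n_e·A·√(4πDt)) = 0.334/(0.26 × 87.7 × 28.32) = 0.0005172 kg/m³.
(x−vt)²/(4Dt) = (16.81829)²/(4 × 0.639 × 99.9) = 1.108; exp(−1.108) = 0.3302.
C = 0.0005172 × 0.3302 = 0.000171 kg/m³.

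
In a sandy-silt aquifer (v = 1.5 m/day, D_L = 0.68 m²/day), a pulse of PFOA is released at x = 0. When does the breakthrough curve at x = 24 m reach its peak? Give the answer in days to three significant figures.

15.7 days

For the 1D instantaneous-source solution, setting ∂C/∂t = 0 at fixed x gives v²t² + 2Dt − x² = 0, so t = (√(D² + v²x²) − D)/v².
√(D² + v²x²) = √(0.68² + 1.5² × 24²) = 36.01; v² = 2.25.
t = (36.01 − 0.68)/2.25 = 15.7 days (vs. the pure-advection estimate x/v = 16.0 d).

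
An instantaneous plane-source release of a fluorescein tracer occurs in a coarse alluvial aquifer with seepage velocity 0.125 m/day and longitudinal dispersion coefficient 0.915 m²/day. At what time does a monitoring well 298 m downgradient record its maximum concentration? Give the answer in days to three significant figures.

2330 days

For the 1D instantaneous-source solution, setting ∂C/∂t = 0 at fixed x gives v²t² + 2Dt − x² = 0, so t = (√(D² + v²x²) − D)/v².
√(D² + v²x²) = √(0.915² + 0.125² × 298²) = 37.26; v² = 0.015625.
t = (37.26 − 0.915)/0.015625 = 2330 days (vs. the pure-advection estimate x/v = 2380 d).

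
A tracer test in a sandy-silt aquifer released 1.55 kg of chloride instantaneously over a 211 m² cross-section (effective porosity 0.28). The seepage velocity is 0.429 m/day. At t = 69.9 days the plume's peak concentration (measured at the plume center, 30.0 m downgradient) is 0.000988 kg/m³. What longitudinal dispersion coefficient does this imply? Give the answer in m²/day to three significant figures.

At the plume center C_max = M/(n_e·A·√(4πDt)), so D = M²/(4πt·(n_e·A·C_max)²).
n_e·A·C_max = 0.28 × 211 × 0.000988 = 0.05837 kg/m.
D = 1.55²/(4π × 69.9 × 0.05837²) = 0.803 m²/day.

0.803 m²/day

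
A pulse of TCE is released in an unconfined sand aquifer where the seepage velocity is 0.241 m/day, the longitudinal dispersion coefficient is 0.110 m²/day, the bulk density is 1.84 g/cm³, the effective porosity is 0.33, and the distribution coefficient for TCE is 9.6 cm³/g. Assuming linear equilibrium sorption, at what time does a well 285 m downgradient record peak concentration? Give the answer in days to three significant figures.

Retardation factor R = 1 + ρ_b·K_d/n = 1 + 1.84 × 9.6/0.33 = 54.53.
Sorption retards both mechanisms: v_R = v/R = 0.004420 m/day, D_R = D/R = 0.002017 m²/day.
Peak time from v_R²t² + 2D_R t − x² = 0: t = (√(D_R² + v_R²x²) − D_R)/v_R².
√(D_R² + v_R²x²) = √(0.002017² + 0.004420² × 285²) = 1.260; v_R² = 1.954e-05.
t = (1.260 − 0.002017)/1.954e-05 = 64400 days.

64400 days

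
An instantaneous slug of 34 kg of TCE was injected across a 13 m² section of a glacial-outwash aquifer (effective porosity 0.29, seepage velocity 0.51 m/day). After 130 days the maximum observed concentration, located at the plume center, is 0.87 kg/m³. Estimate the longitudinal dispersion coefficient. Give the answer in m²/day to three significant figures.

0.0658 m²/day

At the plume center C_max = M/(n_e·A·√(4πDt)), so D = M²/(4πt·(n_e·A·C_max)²).
n_e·A·C_max = 0.29 × 13 × 0.87 = 3.280 kg/m.
D = 34²/(4π × 130 × 3.280²) = 0.0658 m²/day.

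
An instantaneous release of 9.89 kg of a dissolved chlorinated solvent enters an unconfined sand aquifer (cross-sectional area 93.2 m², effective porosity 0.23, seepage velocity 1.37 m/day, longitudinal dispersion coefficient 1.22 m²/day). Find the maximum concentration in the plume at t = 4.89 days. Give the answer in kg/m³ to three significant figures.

0.0533 kg/m³

The peak of an instantaneous 1D plume sits at x = vt; there the Gaussian factor is 1 and C_max = M/(n_e·A·√(4πDt)), where n_e·A is the pore area the mass is dissolved in.
√(4πDt) = √(4π × 1.22 × 4.89) = 8.658 m, so C_max = 9.89/(0.23 × 93.2 × 8.658) = 0.0533 kg/m³.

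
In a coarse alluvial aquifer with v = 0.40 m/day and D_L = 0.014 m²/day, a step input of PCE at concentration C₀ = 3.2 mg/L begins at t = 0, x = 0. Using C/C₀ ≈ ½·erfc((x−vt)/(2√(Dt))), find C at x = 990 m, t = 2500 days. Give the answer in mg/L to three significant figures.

2.83 mg/L

For a continuous step input, C/C₀ ≈ ½·erfc((x−vt)/(2√(Dt))).
vt = 0.40 × 2500 = 1000 m and 2√(Dt) = 2√(0.014 × 2500) = 11.83 m.
Argument (x−vt)/(2√(Dt)) = (990 − 1000)/11.83 = -0.8453; ½·erfc(-0.8453) = 0.8840.
C = 3.2 × 0.8840 = 2.83 mg/L.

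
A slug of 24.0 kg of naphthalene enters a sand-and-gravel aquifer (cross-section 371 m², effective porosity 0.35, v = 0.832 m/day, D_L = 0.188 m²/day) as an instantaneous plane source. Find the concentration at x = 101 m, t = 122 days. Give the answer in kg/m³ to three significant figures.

0.0109 kg/m³

For an instantaneous plane source, C(x,t) = M/(n_e·A·√(4πDt)) · exp(−(x−vt)²/(4Dt)), with n_e·A the pore (flow) area.
Plume center vt = 0.832 × 122 = 101.504 m, so the well at 101 m is 0.504 m upgradient of the peak.
√(4πDt) = 16.98 m, giving peak height M/(n_e·A·√(4πDt)) = 24.0/(0.35 × 371 × 16.98) = 0.01089 kg/m³.
(x−vt)²/(4Dt) = (-0.504)²/(4 × 0.188 × 122) = 0.002769; exp(−0.002769) = 0.9972.
C = 0.01089 × 0.9972 = 0.0109 kg/m³.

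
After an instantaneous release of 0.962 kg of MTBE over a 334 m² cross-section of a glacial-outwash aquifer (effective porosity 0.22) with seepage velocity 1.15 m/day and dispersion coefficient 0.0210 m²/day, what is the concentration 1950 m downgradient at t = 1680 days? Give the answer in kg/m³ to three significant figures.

For an instantaneous plane source, C(x,t) = M/(n_e·A·√(4πDt)) · exp(−(x−vt)²/(4Dt)), with n_e·A the pore (flow) area.
Plume center vt = 1.15 × 1680 = 1932 m, so the well at 1950 m is 18 m downgradient of the peak.
√(4πDt) = 21.06 m, giving peak height M/(n_e·A·√(4πDt)) = 0.962/(0.22 × 334 × 21.06) = 0.0006217 kg/m³.
(x−vt)²/(4Dt) = (18)²/(4 × 0.0210 × 1680) = 2.296; exp(−2.296) = 0.1007.
C = 0.0006217 × 0.1007 = 6.26e-05 kg/m³.

6.26e-05 kg/m³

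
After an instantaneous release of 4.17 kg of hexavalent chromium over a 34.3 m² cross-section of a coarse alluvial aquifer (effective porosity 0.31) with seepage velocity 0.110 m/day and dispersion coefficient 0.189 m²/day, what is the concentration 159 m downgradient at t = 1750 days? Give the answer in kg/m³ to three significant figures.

For an instantaneous plane source, C(x,t) = M/(n_e·A·√(4πDt)) · exp(−(x−vt)²/(4Dt)), with n_e·A the pore (flow) area.
Plume center vt = 0.110 × 1750 = 192.5 m, so the well at 159 m is 33.5 m upgradient of the peak.
√(4πDt) = 64.47 m, giving peak height M/(n_e·A·√(4πDt)) = 4.17/(0.31 × 34.3 × 64.47) = 0.006083 kg/m³.
(x−vt)²/(4Dt) = (-33.5)²/(4 × 0.189 × 1750) = 0.8483; exp(−0.8483) = 0.4281.
C = 0.006083 × 0.4281 = 0.00260 kg/m³.

0.00260 kg/m³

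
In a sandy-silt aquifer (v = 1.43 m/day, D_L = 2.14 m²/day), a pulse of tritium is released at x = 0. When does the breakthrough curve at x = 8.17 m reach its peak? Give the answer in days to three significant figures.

For the 1D instantaneous-source solution, setting ∂C/∂t = 0 at fixed x gives v²t² + 2Dt − x² = 0, so t = (√(D² + v²x²) − D)/v².
√(D² + v²x²) = √(2.14² + 1.43² × 8.17²) = 11.88; v² = 2.0449.
t = (11.88 − 2.14)/2.0449 = 4.76 days (vs. the pure-advection estimate x/v = 5.71 d).

4.76 days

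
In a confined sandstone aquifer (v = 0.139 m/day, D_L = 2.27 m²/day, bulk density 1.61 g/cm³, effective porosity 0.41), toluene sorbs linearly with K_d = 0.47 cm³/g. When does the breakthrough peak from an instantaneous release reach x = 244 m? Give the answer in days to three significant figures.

Retardation factor R = 1 + ρ_b·K_d/n = 1 + 1.61 × 0.47/0.41 = 2.846.
Sorption retards both mechanisms: v_R = v/R = 0.04884 m/day, D_R = D/R = 0.7976 m²/day.
Peak time from v_R²t² + 2D_R t − x² = 0: t = (√(D_R² + v_R²x²) − D_R)/v_R².
√(D_R² + v_R²x²) = √(0.7976² + 0.04884² × 244²) = 11.94; v_R² = 0.002385.
t = (11.94 − 0.7976)/0.002385 = 4670 days.

4670 days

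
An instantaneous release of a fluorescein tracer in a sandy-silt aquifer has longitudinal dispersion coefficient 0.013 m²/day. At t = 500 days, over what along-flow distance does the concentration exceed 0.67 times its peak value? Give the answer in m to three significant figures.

6.45 m

The plume is Gaussian with σ = √(2Dt) = √(2 × 0.013 × 500) = 3.606 m.
C/C_peak = exp(−Δx²/(2σ²)) = 0.67 ⇒ Δx = σ·√(−2 ln 0.67) = 3.606 × 0.8950 = 3.227 m.
Width = 2Δx = 6.45 m.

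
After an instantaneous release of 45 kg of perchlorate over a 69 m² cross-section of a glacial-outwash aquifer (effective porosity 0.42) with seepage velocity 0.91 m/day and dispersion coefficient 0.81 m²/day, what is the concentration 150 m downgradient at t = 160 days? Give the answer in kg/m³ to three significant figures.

0.0371 kg/m³

For an instantaneous plane source, C(x,t) = M/(n_e·A·√(4πDt)) · exp(−(x−vt)²/(4Dt)), with n_e·A the pore (flow) area.
Plume center vt = 0.91 × 160 = 145.6 m, so the well at 150 m is 4.4 m downgradient of the peak.
√(4πDt) = 40.36 m, giving peak height M/(n_e·A·√(4πDt)) = 45/(0.42 × 69 × 40.36) = 0.03847 kg/m³.
(x−vt)²/(4Dt) = (4.4)²/(4 × 0.81 × 160) = 0.03735; exp(−0.03735) = 0.9633.
C = 0.03847 × 0.9633 = 0.0371 kg/m³.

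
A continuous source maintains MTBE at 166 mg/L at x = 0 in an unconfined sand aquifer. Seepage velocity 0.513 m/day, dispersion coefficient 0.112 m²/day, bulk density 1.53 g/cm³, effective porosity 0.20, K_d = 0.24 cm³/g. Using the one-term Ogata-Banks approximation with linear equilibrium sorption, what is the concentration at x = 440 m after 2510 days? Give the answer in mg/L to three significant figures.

140 mg/L

Retardation factor R = 1 + ρ_b·K_d/n = 1 + 1.53 × 0.24/0.20 = 2.836.
Sorption retards both mechanisms: v_R = v/R = 0.1809 m/day, D_R = D/R = 0.03949 m²/day.
v_R·t = 0.1809 × 2510 = 454.059 m; 2√(D_R t) = 19.91 m; argument = (440 − 454.059)/19.91 = -0.7061.
C = C₀ × ½·erfc(-0.7061) = 166 × 0.8410 = 140 mg/L.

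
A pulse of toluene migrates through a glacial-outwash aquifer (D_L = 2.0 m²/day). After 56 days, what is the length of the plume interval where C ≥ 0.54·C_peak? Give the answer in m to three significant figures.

The plume is Gaussian with σ = √(2Dt) = √(2 × 2.0 × 56) = 14.97 m.
C/C_peak = exp(−Δx²/(2σ²)) = 0.54 ⇒ Δx = σ·√(−2 ln 0.54) = 14.97 × 1.110 = 16.62 m.
Width = 2Δx = 33.2 m.

33.2 m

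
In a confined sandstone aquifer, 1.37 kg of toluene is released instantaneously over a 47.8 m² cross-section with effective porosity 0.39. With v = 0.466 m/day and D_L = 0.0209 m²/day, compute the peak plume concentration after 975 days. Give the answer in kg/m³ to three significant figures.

0.00459 kg/m³

The peak of an instantaneous 1D plume sits at x = vt; there the Gaussian factor is 1 and C_max = M/(n_e·A·√(4πDt)), where n_e·A is the pore area the mass is dissolved in.
√(4πDt) = √(4π × 0.0209 × 975) = 16.00 m, so C_max = 1.37/(0.39 × 47.8 × 16.00) = 0.00459 kg/m³.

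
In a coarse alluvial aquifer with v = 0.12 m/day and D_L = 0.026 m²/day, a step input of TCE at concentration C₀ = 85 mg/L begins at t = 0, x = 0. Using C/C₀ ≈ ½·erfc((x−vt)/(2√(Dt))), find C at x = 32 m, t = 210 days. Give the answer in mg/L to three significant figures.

For a continuous step input, C/C₀ ≈ ½·erfc((x−vt)/(2√(Dt))).
vt = 0.12 × 210 = 25.2 m and 2√(Dt) = 2√(0.026 × 210) = 4.673 m.
Argument (x−vt)/(2√(Dt)) = (32 − 25.2)/4.673 = 1.455; ½·erfc(1.455) = 0.01981.
C = 85 × 0.01981 = 1.68 mg/L.

1.68 mg/L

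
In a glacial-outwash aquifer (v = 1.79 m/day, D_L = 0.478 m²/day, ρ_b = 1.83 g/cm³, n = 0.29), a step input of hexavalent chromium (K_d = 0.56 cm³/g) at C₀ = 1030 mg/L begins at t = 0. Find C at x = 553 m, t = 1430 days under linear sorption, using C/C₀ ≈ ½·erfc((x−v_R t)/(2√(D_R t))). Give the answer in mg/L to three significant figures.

770 mg/L

Retardation factor R = 1 + ρ_b·K_d/n = 1 + 1.83 × 0.56/0.29 = 4.534.
Sorption retards both mechanisms: v_R = v/R = 0.3948 m/day, D_R = D/R = 0.1054 m²/day.
v_R·t = 0.3948 × 1430 = 564.564 m; 2√(D_R t) = 24.55 m; argument = (553 − 564.564)/24.55 = -0.4710.
C = C₀ × ½·erfc(-0.4710) = 1030 × 0.7473 = 770 mg/L.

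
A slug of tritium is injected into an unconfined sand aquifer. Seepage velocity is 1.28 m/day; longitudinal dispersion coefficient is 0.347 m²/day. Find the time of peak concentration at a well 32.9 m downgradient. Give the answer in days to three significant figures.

25.5 days

For the 1D instantaneous-source solution, setting ∂C/∂t = 0 at fixed x gives v²t² + 2Dt − x² = 0, so t = (√(D² + v²x²) − D)/v².
√(D² + v²x²) = √(0.347² + 1.28² × 32.9²) = 42.11; v² = 1.6384.
t = (42.11 − 0.347)/1.6384 = 25.5 days (vs. the pure-advection estimate x/v = 25.7 d).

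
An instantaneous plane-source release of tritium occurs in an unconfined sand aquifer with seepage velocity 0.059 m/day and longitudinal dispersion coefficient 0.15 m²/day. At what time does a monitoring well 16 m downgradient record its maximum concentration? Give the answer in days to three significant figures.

For the 1D instantaneous-source solution, setting ∂C/∂t = 0 at fixed x gives v²t² + 2Dt − x² = 0, so t = (√(D² + v²x²) − D)/v².
√(D² + v²x²) = √(0.15² + 0.059² × 16²) = 0.9558; v² = 0.003481.
t = (0.9558 − 0.15)/0.003481 = 231 days (vs. the pure-advection estimate x/v = 271 d).

231 days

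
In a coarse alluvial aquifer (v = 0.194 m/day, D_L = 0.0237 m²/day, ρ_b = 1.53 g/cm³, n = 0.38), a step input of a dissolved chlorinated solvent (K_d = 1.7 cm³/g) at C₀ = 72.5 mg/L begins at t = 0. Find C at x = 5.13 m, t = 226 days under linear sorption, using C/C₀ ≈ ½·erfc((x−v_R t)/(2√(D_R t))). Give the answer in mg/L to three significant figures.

Retardation factor R = 1 + ρ_b·K_d/n = 1 + 1.53 × 1.7/0.38 = 7.845.
Sorption retards both mechanisms: v_R = v/R = 0.02473 m/day, D_R = D/R = 0.003021 m²/day.
v_R·t = 0.02473 × 226 = 5.58898 m; 2√(D_R t) = 1.653 m; argument = (5.13 − 5.58898)/1.653 = -0.2777.
C = C₀ × ½·erfc(-0.2777) = 72.5 × 0.6527 = 47.3 mg/L.

47.3 mg/L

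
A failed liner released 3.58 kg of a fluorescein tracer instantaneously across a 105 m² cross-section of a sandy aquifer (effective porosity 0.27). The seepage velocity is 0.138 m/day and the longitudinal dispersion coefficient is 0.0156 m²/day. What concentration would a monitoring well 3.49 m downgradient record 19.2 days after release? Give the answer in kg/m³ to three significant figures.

For an instantaneous plane source, C(x,t) = M/(n_e·A·√(4πDt)) · exp(−(x−vt)²/(4Dt)), with n_e·A the pore (flow) area.
Plume center vt = 0.138 × 19.2 = 2.6496 m, so the well at 3.49 m is 0.8404 m downgradient of the peak.
√(4πDt) = 1.940 m, giving peak height M/(n_e·A·√(4πDt)) = 3.58/(0.27 × 105 × 1.940) = 0.06509 kg/m³.
(x−vt)²/(4Dt) = (0.8404)²/(4 × 0.0156 × 19.2) = 0.5895; exp(−0.5895) = 0.5546.
C = 0.06509 × 0.5546 = 0.0361 kg/m³.

0.0361 kg/m³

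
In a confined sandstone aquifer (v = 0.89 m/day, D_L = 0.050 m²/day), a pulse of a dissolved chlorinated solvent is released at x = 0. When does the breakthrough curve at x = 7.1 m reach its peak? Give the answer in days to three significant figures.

7.91 days

For the 1D instantaneous-source solution, setting ∂C/∂t = 0 at fixed x gives v²t² + 2Dt − x² = 0, so t = (√(D² + v²x²) − D)/v².
√(D² + v²x²) = √(0.050² + 0.89² × 7.1²) = 6.319; v² = 0.7921.
t = (6.319 − 0.050)/0.7921 = 7.91 days (vs. the pure-advection estimate x/v = 7.98 d).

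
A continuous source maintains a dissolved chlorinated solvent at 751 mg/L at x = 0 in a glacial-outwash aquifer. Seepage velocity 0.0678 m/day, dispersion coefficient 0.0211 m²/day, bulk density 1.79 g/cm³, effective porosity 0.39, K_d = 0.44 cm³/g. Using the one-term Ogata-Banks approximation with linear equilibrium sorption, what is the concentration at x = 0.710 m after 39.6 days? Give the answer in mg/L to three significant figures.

447 mg/L

Retardation factor R = 1 + ρ_b·K_d/n = 1 + 1.79 × 0.44/0.39 = 3.019.
Sorption retards both mechanisms: v_R = v/R = 0.02246 m/day, D_R = D/R = 0.006989 m²/day.
v_R·t = 0.02246 × 39.6 = 0.889416 m; 2√(D_R t) = 1.052 m; argument = (0.710 − 0.889416)/1.052 = -0.1705.
C = C₀ × ½·erfc(-0.1705) = 751 × 0.5953 = 447 mg/L.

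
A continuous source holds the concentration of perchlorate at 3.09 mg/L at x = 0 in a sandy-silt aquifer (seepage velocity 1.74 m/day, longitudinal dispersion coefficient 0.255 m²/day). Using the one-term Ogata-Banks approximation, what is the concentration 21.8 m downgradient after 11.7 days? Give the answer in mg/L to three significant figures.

For a continuous step input, C/C₀ ≈ ½·erfc((x−vt)/(2√(Dt))).
vt = 1.74 × 11.7 = 20.358 m and 2√(Dt) = 2√(0.255 × 11.7) = 3.455 m.
Argument (x−vt)/(2√(Dt)) = (21.8 − 20.358)/3.455 = 0.4174; ½·erfc(0.4174) = 0.2775.
C = 3.09 × 0.2775 = 0.857 mg/L.

0.857 mg/L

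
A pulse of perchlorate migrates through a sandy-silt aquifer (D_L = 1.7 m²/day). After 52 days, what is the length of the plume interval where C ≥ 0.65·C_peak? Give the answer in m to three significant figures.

The plume is Gaussian with σ = √(2Dt) = √(2 × 1.7 × 52) = 13.30 m.
C/C_peak = exp(−Δx²/(2σ²)) = 0.65 ⇒ Δx = σ·√(−2 ln 0.65) = 13.30 × 0.9282 = 12.35 m.
Width = 2Δx = 24.7 m.

24.7 m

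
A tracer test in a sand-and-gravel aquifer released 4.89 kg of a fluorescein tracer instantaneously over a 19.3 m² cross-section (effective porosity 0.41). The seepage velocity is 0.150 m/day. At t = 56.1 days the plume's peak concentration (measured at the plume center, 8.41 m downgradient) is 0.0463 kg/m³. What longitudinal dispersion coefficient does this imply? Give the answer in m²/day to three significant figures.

At the plume center C_max = M/(n_e·A·√(4πDt)), so D = M²/(4πt·(n_e·A·C_max)²).
n_e·A·C_max = 0.41 × 19.3 × 0.0463 = 0.3664 kg/m.
D = 4.89²/(4π × 56.1 × 0.3664²) = 0.253 m²/day.

0.253 m²/day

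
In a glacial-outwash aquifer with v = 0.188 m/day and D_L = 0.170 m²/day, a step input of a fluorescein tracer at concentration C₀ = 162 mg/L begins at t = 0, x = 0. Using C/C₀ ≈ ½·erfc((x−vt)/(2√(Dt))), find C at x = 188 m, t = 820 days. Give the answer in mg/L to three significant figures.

3.46 mg/L

For a continuous step input, C/C₀ ≈ ½·erfc((x−vt)/(2√(Dt))).
vt = 0.188 × 820 = 154.16 m and 2√(Dt) = 2√(0.170 × 820) = 23.61 m.
Argument (x−vt)/(2√(Dt)) = (188 − 154.16)/23.61 = 1.433; ½·erfc(1.433) = 0.02135.
C = 162 × 0.02135 = 3.46 mg/L.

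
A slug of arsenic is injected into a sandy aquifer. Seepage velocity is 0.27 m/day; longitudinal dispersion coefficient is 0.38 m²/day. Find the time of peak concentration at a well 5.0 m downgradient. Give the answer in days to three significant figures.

For the 1D instantaneous-source solution, setting ∂C/∂t = 0 at fixed x gives v²t² + 2Dt − x² = 0, so t = (√(D² + v²x²) − D)/v².
√(D² + v²x²) = √(0.38² + 0.27² × 5.0²) = 1.402; v² = 0.0729.
t = (1.402 − 0.38)/0.0729 = 14.0 days (vs. the pure-advection estimate x/v = 18.5 d).

14.0 days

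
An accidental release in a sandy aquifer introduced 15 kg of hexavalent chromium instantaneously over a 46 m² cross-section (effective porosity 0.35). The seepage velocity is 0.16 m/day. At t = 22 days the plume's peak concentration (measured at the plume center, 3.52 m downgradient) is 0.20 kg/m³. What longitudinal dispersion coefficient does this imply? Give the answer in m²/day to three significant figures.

0.0785 m²/day

At the plume center C_max = M/(n_e·A·√(4πDt)), so D = M²/(4πt·(n_e·A·C_max)²).
n_e·A·C_max = 0.35 × 46 × 0.20 = 3.220 kg/m.
D = 15²/(4π × 22 × 3.220²) = 0.0785 m²/day.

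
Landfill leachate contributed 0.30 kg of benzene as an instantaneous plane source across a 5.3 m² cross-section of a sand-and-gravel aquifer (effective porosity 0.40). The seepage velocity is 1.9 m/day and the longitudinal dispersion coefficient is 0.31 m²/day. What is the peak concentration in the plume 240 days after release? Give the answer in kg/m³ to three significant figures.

The peak of an instantaneous 1D plume sits at x = vt; there the Gaussian factor is 1 and C_max = M/(n_e·A·√(4πDt)), where n_e·A is the pore area the mass is dissolved in.
√(4πDt) = √(4π × 0.31 × 240) = 30.58 m, so C_max = 0.30/(0.40 × 5.3 × 30.58) = 0.00463 kg/m³.

0.00463 kg/m³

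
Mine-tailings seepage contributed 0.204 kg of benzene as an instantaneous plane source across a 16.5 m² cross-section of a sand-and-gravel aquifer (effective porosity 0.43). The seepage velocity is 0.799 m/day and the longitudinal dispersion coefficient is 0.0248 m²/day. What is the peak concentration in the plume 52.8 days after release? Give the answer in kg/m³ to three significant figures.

The peak of an instantaneous 1D plume sits at x = vt; there the Gaussian factor is 1 and C_max = M/(n_e·A·√(4πDt)), where n_e·A is the pore area the mass is dissolved in.
√(4πDt) = √(4π × 0.0248 × 52.8) = 4.056 m, so C_max = 0.204/(0.43 × 16.5 × 4.056) = 0.00709 kg/m³.

0.00709 kg/m³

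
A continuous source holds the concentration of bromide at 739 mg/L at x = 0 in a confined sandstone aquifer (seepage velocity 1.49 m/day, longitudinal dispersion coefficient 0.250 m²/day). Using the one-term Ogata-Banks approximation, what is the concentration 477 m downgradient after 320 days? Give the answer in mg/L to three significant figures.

365 mg/L

For a continuous step input, C/C₀ ≈ ½·erfc((x−vt)/(2√(Dt))).
vt = 1.49 × 320 = 476.8 m and 2√(Dt) = 2√(0.250 × 320) = 17.89 m.
Argument (x−vt)/(2√(Dt)) = (477 − 476.8)/17.89 = 0.01118; ½·erfc(0.01118) = 0.4937.
C = 739 × 0.4937 = 365 mg/L.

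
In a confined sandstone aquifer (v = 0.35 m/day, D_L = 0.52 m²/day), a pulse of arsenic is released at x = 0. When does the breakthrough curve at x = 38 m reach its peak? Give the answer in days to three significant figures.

104 days

For the 1D instantaneous-source solution, setting ∂C/∂t = 0 at fixed x gives v²t² + 2Dt − x² = 0, so t = (√(D² + v²x²) − D)/v².
√(D² + v²x²) = √(0.52² + 0.35² × 38²) = 13.31; v² = 0.1225.
t = (13.31 − 0.52)/0.1225 = 104 days (vs. the pure-advection estimate x/v = 109 d).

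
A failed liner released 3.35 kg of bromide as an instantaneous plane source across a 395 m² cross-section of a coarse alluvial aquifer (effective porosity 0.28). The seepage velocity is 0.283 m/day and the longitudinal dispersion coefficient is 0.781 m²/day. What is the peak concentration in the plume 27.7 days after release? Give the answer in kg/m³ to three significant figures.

0.00184 kg/m³

The peak of an instantaneous 1D plume sits at x = vt; there the Gaussian factor is 1 and C_max = M/(n_e·A·√(4πDt)), where n_e·A is the pore area the mass is dissolved in.
√(4πDt) = √(4π × 0.781 × 27.7) = 16.49 m, so C_max = 3.35/(0.28 × 395 × 16.49) = 0.00184 kg/m³.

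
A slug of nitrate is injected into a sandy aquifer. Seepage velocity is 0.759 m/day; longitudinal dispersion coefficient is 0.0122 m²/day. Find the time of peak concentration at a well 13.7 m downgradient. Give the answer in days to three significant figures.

18.0 days

For the 1D instantaneous-source solution, setting ∂C/∂t = 0 at fixed x gives v²t² + 2Dt − x² = 0, so t = (√(D² + v²x²) − D)/v².
√(D² + v²x²) = √(0.0122² + 0.759² × 13.7²) = 10.40; v² = 0.576081.
t = (10.40 − 0.0122)/0.576081 = 18.0 days (vs. the pure-advection estimate x/v = 18.1 d).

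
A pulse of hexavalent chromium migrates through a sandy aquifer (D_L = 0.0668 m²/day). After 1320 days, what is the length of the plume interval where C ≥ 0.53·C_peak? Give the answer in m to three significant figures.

The plume is Gaussian with σ = √(2Dt) = √(2 × 0.0668 × 1320) = 13.28 m.
C/C_peak = exp(−Δx²/(2σ²)) = 0.53 ⇒ Δx = σ·√(−2 ln 0.53) = 13.28 × 1.127 = 14.97 m.
Width = 2Δx = 29.9 m.

29.9 m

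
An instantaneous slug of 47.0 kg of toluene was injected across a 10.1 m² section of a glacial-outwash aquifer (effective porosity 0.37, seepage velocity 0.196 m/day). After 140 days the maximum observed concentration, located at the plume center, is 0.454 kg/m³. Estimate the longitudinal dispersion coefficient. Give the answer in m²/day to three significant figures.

0.436 m²/day

At the plume center C_max = M/(n_e·A·√(4πDt)), so D = M²/(4πt·(n_e·A·C_max)²).
n_e·A·C_max = 0.37 × 10.1 × 0.454 = 1.697 kg/m.
D = 47.0²/(4π × 140 × 1.697²) = 0.436 m²/day.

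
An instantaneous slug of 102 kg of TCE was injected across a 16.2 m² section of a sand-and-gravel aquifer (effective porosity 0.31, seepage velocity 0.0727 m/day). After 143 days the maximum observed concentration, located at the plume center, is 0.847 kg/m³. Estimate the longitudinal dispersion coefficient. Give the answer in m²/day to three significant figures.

At the plume center C_max = M/(n_e·A·√(4πDt)), so D = M²/(4πt·(n_e·A·C_max)²).
n_e·A·C_max = 0.31 × 16.2 × 0.847 = 4.254 kg/m.
D = 102²/(4π × 143 × 4.254²) = 0.320 m²/day.

0.320 m²/day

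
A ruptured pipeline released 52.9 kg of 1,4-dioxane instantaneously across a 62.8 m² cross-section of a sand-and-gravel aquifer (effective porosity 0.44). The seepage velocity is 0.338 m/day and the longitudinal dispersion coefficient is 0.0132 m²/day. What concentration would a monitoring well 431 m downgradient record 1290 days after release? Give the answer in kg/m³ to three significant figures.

For an instantaneous plane source, C(x,t) = M/(n_e·A·√(4πDt)) · exp(−(x−vt)²/(4Dt)), with n_e·A the pore (flow) area.
Plume center vt = 0.338 × 1290 = 436.02 m, so the well at 431 m is 5.02 m upgradient of the peak.
√(4πDt) = 14.63 m, giving peak height M/(n_e·A·√(4πDt)) = 52.9/(0.44 × 62.8 × 14.63) = 0.1309 kg/m³.
(x−vt)²/(4Dt) = (-5.02)²/(4 × 0.0132 × 1290) = 0.3700; exp(−0.3700) = 0.6907.
C = 0.1309 × 0.6907 = 0.0904 kg/m³.

0.0904 kg/m³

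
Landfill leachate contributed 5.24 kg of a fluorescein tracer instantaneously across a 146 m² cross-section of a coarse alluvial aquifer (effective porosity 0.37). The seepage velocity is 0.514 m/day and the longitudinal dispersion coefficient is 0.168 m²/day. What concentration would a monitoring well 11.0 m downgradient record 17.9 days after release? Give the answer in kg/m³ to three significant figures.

0.0121 kg/m³

For an instantaneous plane source, C(x,t) = M/(n_e·A·√(4πDt)) · exp(−(x−vt)²/(4Dt)), with n_e·A the pore (flow) area.
Plume center vt = 0.514 × 17.9 = 9.2006 m, so the well at 11.0 m is 1.7994 m downgradient of the peak.
√(4πDt) = 6.147 m, giving peak height M/(n_e·A·√(4πDt)) = 5.24/(0.37 × 146 × 6.147) = 0.01578 kg/m³.
(x−vt)²/(4Dt) = (1.7994)²/(4 × 0.168 × 17.9) = 0.2692; exp(−0.2692) = 0.7640.
C = 0.01578 × 0.7640 = 0.0121 kg/m³.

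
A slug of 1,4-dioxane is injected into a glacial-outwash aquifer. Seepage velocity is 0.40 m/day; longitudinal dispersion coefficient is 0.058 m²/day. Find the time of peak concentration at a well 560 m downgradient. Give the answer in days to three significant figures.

For the 1D instantaneous-source solution, setting ∂C/∂t = 0 at fixed x gives v²t² + 2Dt − x² = 0, so t = (√(D² + v²x²) − D)/v².
√(D² + v²x²) = √(0.058² + 0.40² × 560²) = 224.0; v² = 0.16.
t = (224.0 − 0.058)/0.16 = 1400 days (vs. the pure-advection estimate x/v = 1400 d).

1400 days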